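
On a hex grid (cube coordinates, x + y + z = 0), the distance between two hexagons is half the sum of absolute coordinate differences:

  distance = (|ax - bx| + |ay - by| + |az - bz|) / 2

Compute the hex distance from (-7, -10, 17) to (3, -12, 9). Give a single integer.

|ax - bx| = |-7 - 3| = 10
|ay - by| = |-10 - (-12)| = 2
|az - bz| = |17 - 9| = 8
distance = (10 + 2 + 8) / 2 = 20 / 2 = 10

Answer: 10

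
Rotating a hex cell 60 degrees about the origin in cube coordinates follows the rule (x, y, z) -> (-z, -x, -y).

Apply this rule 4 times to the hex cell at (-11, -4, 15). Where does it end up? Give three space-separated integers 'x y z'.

Answer: 15 -11 -4

Derivation:
Start: (-11, -4, 15)
Step 1: (-11, -4, 15) -> (-(15), -(-11), -(-4)) = (-15, 11, 4)
Step 2: (-15, 11, 4) -> (-(4), -(-15), -(11)) = (-4, 15, -11)
Step 3: (-4, 15, -11) -> (-(-11), -(-4), -(15)) = (11, 4, -15)
Step 4: (11, 4, -15) -> (-(-15), -(11), -(4)) = (15, -11, -4)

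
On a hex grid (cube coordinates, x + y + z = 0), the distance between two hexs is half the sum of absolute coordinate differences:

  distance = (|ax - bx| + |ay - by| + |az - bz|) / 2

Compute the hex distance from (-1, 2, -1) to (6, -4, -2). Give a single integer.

|ax - bx| = |-1 - 6| = 7
|ay - by| = |2 - (-4)| = 6
|az - bz| = |-1 - (-2)| = 1
distance = (7 + 6 + 1) / 2 = 14 / 2 = 7

Answer: 7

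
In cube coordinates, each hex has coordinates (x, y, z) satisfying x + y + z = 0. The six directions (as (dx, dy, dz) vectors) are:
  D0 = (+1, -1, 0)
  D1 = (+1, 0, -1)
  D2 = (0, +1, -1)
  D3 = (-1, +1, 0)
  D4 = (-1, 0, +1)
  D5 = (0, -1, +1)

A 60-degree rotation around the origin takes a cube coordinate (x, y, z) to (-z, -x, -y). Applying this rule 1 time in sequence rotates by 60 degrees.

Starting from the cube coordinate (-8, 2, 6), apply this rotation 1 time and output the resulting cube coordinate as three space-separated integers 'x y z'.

Answer: -6 8 -2

Derivation:
Start: (-8, 2, 6)
Step 1: (-8, 2, 6) -> (-(6), -(-8), -(2)) = (-6, 8, -2)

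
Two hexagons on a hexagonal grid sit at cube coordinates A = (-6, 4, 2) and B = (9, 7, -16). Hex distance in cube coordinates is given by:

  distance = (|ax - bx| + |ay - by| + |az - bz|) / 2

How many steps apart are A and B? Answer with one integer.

Answer: 18

Derivation:
|ax - bx| = |-6 - 9| = 15
|ay - by| = |4 - 7| = 3
|az - bz| = |2 - (-16)| = 18
distance = (15 + 3 + 18) / 2 = 36 / 2 = 18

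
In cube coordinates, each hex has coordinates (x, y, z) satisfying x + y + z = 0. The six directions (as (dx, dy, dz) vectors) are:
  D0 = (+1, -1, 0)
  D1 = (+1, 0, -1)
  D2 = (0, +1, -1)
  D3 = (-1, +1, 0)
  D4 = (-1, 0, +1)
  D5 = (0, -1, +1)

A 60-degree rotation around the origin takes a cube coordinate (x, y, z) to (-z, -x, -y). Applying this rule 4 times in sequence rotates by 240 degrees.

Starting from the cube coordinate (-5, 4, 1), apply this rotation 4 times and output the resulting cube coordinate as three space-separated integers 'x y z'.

Start: (-5, 4, 1)
Step 1: (-5, 4, 1) -> (-(1), -(-5), -(4)) = (-1, 5, -4)
Step 2: (-1, 5, -4) -> (-(-4), -(-1), -(5)) = (4, 1, -5)
Step 3: (4, 1, -5) -> (-(-5), -(4), -(1)) = (5, -4, -1)
Step 4: (5, -4, -1) -> (-(-1), -(5), -(-4)) = (1, -5, 4)

Answer: 1 -5 4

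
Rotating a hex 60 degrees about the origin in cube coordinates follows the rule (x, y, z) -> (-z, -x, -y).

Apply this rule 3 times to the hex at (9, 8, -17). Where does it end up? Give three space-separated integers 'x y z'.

Answer: -9 -8 17

Derivation:
Start: (9, 8, -17)
Step 1: (9, 8, -17) -> (-(-17), -(9), -(8)) = (17, -9, -8)
Step 2: (17, -9, -8) -> (-(-8), -(17), -(-9)) = (8, -17, 9)
Step 3: (8, -17, 9) -> (-(9), -(8), -(-17)) = (-9, -8, 17)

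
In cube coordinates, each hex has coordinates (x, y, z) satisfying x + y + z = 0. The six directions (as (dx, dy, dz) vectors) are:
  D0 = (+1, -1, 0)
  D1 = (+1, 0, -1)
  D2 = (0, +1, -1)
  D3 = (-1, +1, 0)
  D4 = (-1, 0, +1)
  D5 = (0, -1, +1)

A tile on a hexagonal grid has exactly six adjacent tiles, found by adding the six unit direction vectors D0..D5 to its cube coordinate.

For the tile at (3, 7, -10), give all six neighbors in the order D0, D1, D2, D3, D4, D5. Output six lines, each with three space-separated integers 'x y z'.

Center: (3, 7, -10). Add each direction:
  D0: (3, 7, -10) + (1, -1, 0) = (4, 6, -10)
  D1: (3, 7, -10) + (1, 0, -1) = (4, 7, -11)
  D2: (3, 7, -10) + (0, 1, -1) = (3, 8, -11)
  D3: (3, 7, -10) + (-1, 1, 0) = (2, 8, -10)
  D4: (3, 7, -10) + (-1, 0, 1) = (2, 7, -9)
  D5: (3, 7, -10) + (0, -1, 1) = (3, 6, -9)

Answer: 4 6 -10
4 7 -11
3 8 -11
2 8 -10
2 7 -9
3 6 -9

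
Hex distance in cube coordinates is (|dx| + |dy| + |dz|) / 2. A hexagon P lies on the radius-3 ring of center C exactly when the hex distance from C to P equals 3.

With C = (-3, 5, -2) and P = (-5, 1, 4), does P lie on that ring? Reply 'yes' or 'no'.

|px - cx| = |-5 - (-3)| = 2
|py - cy| = |1 - 5| = 4
|pz - cz| = |4 - (-2)| = 6
distance = (2+4+6)/2 = 12/2 = 6
radius = 3; distance != radius -> no

Answer: no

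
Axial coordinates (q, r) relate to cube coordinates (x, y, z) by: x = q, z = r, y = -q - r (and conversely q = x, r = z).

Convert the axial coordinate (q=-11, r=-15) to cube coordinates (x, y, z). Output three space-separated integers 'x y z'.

Answer: -11 26 -15

Derivation:
x = q = -11
z = r = -15
y = -x - z = -(-11) - (-15) = 26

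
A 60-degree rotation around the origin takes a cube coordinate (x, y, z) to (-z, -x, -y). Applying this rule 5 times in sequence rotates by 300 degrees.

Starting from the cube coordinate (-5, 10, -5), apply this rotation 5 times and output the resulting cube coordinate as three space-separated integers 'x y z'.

Answer: -10 5 5

Derivation:
Start: (-5, 10, -5)
Step 1: (-5, 10, -5) -> (-(-5), -(-5), -(10)) = (5, 5, -10)
Step 2: (5, 5, -10) -> (-(-10), -(5), -(5)) = (10, -5, -5)
Step 3: (10, -5, -5) -> (-(-5), -(10), -(-5)) = (5, -10, 5)
Step 4: (5, -10, 5) -> (-(5), -(5), -(-10)) = (-5, -5, 10)
Step 5: (-5, -5, 10) -> (-(10), -(-5), -(-5)) = (-10, 5, 5)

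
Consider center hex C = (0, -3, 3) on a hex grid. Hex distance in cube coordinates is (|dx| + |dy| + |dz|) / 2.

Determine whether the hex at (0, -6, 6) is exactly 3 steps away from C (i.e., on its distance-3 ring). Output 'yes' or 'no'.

|px - cx| = |0 - 0| = 0
|py - cy| = |-6 - (-3)| = 3
|pz - cz| = |6 - 3| = 3
distance = (0+3+3)/2 = 6/2 = 3
radius = 3; distance == radius -> yes

Answer: yes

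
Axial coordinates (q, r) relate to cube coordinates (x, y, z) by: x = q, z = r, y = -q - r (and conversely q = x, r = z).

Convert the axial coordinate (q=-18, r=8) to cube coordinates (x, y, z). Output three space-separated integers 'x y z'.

x = q = -18
z = r = 8
y = -x - z = -(-18) - (8) = 10

Answer: -18 10 8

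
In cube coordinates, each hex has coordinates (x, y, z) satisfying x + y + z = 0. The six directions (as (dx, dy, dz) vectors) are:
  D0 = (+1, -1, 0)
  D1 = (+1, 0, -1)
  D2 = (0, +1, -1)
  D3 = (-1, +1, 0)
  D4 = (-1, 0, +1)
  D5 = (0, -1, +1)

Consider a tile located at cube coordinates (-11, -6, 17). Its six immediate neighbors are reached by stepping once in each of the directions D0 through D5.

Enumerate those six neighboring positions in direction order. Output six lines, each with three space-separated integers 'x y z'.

Answer: -10 -7 17
-10 -6 16
-11 -5 16
-12 -5 17
-12 -6 18
-11 -7 18

Derivation:
Center: (-11, -6, 17). Add each direction:
  D0: (-11, -6, 17) + (1, -1, 0) = (-10, -7, 17)
  D1: (-11, -6, 17) + (1, 0, -1) = (-10, -6, 16)
  D2: (-11, -6, 17) + (0, 1, -1) = (-11, -5, 16)
  D3: (-11, -6, 17) + (-1, 1, 0) = (-12, -5, 17)
  D4: (-11, -6, 17) + (-1, 0, 1) = (-12, -6, 18)
  D5: (-11, -6, 17) + (0, -1, 1) = (-11, -7, 18)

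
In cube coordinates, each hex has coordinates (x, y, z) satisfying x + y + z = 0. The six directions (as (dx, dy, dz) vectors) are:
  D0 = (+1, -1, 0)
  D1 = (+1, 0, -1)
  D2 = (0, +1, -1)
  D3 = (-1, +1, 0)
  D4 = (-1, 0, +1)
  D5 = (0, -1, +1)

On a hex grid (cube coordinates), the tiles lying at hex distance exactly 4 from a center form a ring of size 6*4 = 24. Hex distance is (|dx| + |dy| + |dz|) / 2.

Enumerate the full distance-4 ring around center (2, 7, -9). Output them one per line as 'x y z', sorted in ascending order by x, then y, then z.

Walk ring at distance 4 from (2, 7, -9):
Start at center + D4*4 = (-2, 7, -5)
  hex 0: (-2, 7, -5)
  hex 1: (-1, 6, -5)
  hex 2: (0, 5, -5)
  hex 3: (1, 4, -5)
  hex 4: (2, 3, -5)
  hex 5: (3, 3, -6)
  hex 6: (4, 3, -7)
  hex 7: (5, 3, -8)
  hex 8: (6, 3, -9)
  hex 9: (6, 4, -10)
  hex 10: (6, 5, -11)
  hex 11: (6, 6, -12)
  hex 12: (6, 7, -13)
  hex 13: (5, 8, -13)
  hex 14: (4, 9, -13)
  hex 15: (3, 10, -13)
  hex 16: (2, 11, -13)
  hex 17: (1, 11, -12)
  hex 18: (0, 11, -11)
  hex 19: (-1, 11, -10)
  hex 20: (-2, 11, -9)
  hex 21: (-2, 10, -8)
  hex 22: (-2, 9, -7)
  hex 23: (-2, 8, -6)
Sorted: 24 hexes.

Answer: -2 7 -5
-2 8 -6
-2 9 -7
-2 10 -8
-2 11 -9
-1 6 -5
-1 11 -10
0 5 -5
0 11 -11
1 4 -5
1 11 -12
2 3 -5
2 11 -13
3 3 -6
3 10 -13
4 3 -7
4 9 -13
5 3 -8
5 8 -13
6 3 -9
6 4 -10
6 5 -11
6 6 -12
6 7 -13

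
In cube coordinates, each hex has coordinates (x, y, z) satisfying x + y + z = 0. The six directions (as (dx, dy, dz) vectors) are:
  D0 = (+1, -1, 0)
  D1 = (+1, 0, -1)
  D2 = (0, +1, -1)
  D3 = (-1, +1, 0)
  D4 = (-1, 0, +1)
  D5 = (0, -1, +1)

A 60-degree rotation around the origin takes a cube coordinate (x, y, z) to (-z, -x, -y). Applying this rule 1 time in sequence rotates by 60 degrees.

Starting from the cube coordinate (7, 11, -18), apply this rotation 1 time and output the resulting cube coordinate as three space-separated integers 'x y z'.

Start: (7, 11, -18)
Step 1: (7, 11, -18) -> (-(-18), -(7), -(11)) = (18, -7, -11)

Answer: 18 -7 -11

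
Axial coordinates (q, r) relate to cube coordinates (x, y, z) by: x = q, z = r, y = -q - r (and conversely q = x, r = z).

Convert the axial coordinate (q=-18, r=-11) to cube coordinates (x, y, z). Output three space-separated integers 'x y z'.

x = q = -18
z = r = -11
y = -x - z = -(-18) - (-11) = 29

Answer: -18 29 -11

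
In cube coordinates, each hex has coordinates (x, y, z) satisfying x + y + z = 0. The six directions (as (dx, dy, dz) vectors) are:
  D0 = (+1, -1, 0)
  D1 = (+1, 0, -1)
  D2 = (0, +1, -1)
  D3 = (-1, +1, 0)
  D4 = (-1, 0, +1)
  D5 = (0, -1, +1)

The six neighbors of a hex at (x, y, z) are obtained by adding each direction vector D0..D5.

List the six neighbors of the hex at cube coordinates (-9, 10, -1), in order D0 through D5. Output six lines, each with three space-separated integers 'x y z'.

Center: (-9, 10, -1). Add each direction:
  D0: (-9, 10, -1) + (1, -1, 0) = (-8, 9, -1)
  D1: (-9, 10, -1) + (1, 0, -1) = (-8, 10, -2)
  D2: (-9, 10, -1) + (0, 1, -1) = (-9, 11, -2)
  D3: (-9, 10, -1) + (-1, 1, 0) = (-10, 11, -1)
  D4: (-9, 10, -1) + (-1, 0, 1) = (-10, 10, 0)
  D5: (-9, 10, -1) + (0, -1, 1) = (-9, 9, 0)

Answer: -8 9 -1
-8 10 -2
-9 11 -2
-10 11 -1
-10 10 0
-9 9 0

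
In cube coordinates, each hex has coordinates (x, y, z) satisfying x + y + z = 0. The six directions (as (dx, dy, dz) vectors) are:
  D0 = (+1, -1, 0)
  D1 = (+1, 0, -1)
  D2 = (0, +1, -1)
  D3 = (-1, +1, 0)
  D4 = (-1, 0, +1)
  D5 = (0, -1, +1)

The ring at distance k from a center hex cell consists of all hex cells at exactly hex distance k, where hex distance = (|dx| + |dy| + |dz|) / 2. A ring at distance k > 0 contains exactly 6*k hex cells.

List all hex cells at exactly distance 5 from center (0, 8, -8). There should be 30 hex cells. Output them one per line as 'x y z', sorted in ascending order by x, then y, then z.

Walk ring at distance 5 from (0, 8, -8):
Start at center + D4*5 = (-5, 8, -3)
  hex 0: (-5, 8, -3)
  hex 1: (-4, 7, -3)
  hex 2: (-3, 6, -3)
  hex 3: (-2, 5, -3)
  hex 4: (-1, 4, -3)
  hex 5: (0, 3, -3)
  hex 6: (1, 3, -4)
  hex 7: (2, 3, -5)
  hex 8: (3, 3, -6)
  hex 9: (4, 3, -7)
  hex 10: (5, 3, -8)
  hex 11: (5, 4, -9)
  hex 12: (5, 5, -10)
  hex 13: (5, 6, -11)
  hex 14: (5, 7, -12)
  hex 15: (5, 8, -13)
  hex 16: (4, 9, -13)
  hex 17: (3, 10, -13)
  hex 18: (2, 11, -13)
  hex 19: (1, 12, -13)
  hex 20: (0, 13, -13)
  hex 21: (-1, 13, -12)
  hex 22: (-2, 13, -11)
  hex 23: (-3, 13, -10)
  hex 24: (-4, 13, -9)
  hex 25: (-5, 13, -8)
  hex 26: (-5, 12, -7)
  hex 27: (-5, 11, -6)
  hex 28: (-5, 10, -5)
  hex 29: (-5, 9, -4)
Sorted: 30 hexes.

Answer: -5 8 -3
-5 9 -4
-5 10 -5
-5 11 -6
-5 12 -7
-5 13 -8
-4 7 -3
-4 13 -9
-3 6 -3
-3 13 -10
-2 5 -3
-2 13 -11
-1 4 -3
-1 13 -12
0 3 -3
0 13 -13
1 3 -4
1 12 -13
2 3 -5
2 11 -13
3 3 -6
3 10 -13
4 3 -7
4 9 -13
5 3 -8
5 4 -9
5 5 -10
5 6 -11
5 7 -12
5 8 -13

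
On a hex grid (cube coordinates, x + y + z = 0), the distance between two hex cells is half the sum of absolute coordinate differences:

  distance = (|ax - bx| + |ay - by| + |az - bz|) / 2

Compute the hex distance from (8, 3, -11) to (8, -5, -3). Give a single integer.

Answer: 8

Derivation:
|ax - bx| = |8 - 8| = 0
|ay - by| = |3 - (-5)| = 8
|az - bz| = |-11 - (-3)| = 8
distance = (0 + 8 + 8) / 2 = 16 / 2 = 8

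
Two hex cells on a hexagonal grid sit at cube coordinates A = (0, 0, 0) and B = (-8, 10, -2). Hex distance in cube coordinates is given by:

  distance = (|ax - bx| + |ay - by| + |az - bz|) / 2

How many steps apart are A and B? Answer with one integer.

Answer: 10

Derivation:
|ax - bx| = |0 - (-8)| = 8
|ay - by| = |0 - 10| = 10
|az - bz| = |0 - (-2)| = 2
distance = (8 + 10 + 2) / 2 = 20 / 2 = 10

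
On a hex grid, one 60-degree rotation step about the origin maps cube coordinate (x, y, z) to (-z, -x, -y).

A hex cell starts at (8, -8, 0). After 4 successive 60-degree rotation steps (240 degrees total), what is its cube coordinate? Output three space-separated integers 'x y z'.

Answer: 0 8 -8

Derivation:
Start: (8, -8, 0)
Step 1: (8, -8, 0) -> (-(0), -(8), -(-8)) = (0, -8, 8)
Step 2: (0, -8, 8) -> (-(8), -(0), -(-8)) = (-8, 0, 8)
Step 3: (-8, 0, 8) -> (-(8), -(-8), -(0)) = (-8, 8, 0)
Step 4: (-8, 8, 0) -> (-(0), -(-8), -(8)) = (0, 8, -8)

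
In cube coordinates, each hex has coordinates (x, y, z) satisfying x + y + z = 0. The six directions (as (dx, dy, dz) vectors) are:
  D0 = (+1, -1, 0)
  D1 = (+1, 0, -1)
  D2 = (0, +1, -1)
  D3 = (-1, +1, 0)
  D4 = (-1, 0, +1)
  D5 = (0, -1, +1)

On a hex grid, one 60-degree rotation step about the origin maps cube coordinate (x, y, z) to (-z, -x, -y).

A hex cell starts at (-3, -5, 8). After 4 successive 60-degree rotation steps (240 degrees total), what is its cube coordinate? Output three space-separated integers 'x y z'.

Start: (-3, -5, 8)
Step 1: (-3, -5, 8) -> (-(8), -(-3), -(-5)) = (-8, 3, 5)
Step 2: (-8, 3, 5) -> (-(5), -(-8), -(3)) = (-5, 8, -3)
Step 3: (-5, 8, -3) -> (-(-3), -(-5), -(8)) = (3, 5, -8)
Step 4: (3, 5, -8) -> (-(-8), -(3), -(5)) = (8, -3, -5)

Answer: 8 -3 -5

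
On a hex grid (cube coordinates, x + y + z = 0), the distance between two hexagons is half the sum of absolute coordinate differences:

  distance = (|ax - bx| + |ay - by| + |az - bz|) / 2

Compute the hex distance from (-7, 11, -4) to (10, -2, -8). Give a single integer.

|ax - bx| = |-7 - 10| = 17
|ay - by| = |11 - (-2)| = 13
|az - bz| = |-4 - (-8)| = 4
distance = (17 + 13 + 4) / 2 = 34 / 2 = 17

Answer: 17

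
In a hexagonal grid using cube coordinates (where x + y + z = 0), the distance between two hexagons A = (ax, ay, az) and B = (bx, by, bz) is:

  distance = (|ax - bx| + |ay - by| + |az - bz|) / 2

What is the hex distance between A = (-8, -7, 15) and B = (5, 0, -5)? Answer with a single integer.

|ax - bx| = |-8 - 5| = 13
|ay - by| = |-7 - 0| = 7
|az - bz| = |15 - (-5)| = 20
distance = (13 + 7 + 20) / 2 = 40 / 2 = 20

Answer: 20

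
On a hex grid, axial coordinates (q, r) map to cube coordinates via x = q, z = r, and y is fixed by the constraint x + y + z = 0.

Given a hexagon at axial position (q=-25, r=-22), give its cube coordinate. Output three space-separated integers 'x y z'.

Answer: -25 47 -22

Derivation:
x = q = -25
z = r = -22
y = -x - z = -(-25) - (-22) = 47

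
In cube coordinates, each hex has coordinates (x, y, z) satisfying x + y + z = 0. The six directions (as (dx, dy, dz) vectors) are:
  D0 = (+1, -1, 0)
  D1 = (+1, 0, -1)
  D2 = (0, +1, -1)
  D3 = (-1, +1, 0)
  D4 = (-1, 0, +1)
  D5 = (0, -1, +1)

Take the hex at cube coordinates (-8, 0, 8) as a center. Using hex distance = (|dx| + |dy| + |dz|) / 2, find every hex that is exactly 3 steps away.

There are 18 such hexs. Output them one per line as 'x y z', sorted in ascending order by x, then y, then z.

Answer: -11 0 11
-11 1 10
-11 2 9
-11 3 8
-10 -1 11
-10 3 7
-9 -2 11
-9 3 6
-8 -3 11
-8 3 5
-7 -3 10
-7 2 5
-6 -3 9
-6 1 5
-5 -3 8
-5 -2 7
-5 -1 6
-5 0 5

Derivation:
Walk ring at distance 3 from (-8, 0, 8):
Start at center + D4*3 = (-11, 0, 11)
  hex 0: (-11, 0, 11)
  hex 1: (-10, -1, 11)
  hex 2: (-9, -2, 11)
  hex 3: (-8, -3, 11)
  hex 4: (-7, -3, 10)
  hex 5: (-6, -3, 9)
  hex 6: (-5, -3, 8)
  hex 7: (-5, -2, 7)
  hex 8: (-5, -1, 6)
  hex 9: (-5, 0, 5)
  hex 10: (-6, 1, 5)
  hex 11: (-7, 2, 5)
  hex 12: (-8, 3, 5)
  hex 13: (-9, 3, 6)
  hex 14: (-10, 3, 7)
  hex 15: (-11, 3, 8)
  hex 16: (-11, 2, 9)
  hex 17: (-11, 1, 10)
Sorted: 18 hexes.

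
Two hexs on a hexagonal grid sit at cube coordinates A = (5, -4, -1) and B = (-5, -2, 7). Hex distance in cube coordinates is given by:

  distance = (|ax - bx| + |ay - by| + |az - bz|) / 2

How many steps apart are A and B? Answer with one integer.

|ax - bx| = |5 - (-5)| = 10
|ay - by| = |-4 - (-2)| = 2
|az - bz| = |-1 - 7| = 8
distance = (10 + 2 + 8) / 2 = 20 / 2 = 10

Answer: 10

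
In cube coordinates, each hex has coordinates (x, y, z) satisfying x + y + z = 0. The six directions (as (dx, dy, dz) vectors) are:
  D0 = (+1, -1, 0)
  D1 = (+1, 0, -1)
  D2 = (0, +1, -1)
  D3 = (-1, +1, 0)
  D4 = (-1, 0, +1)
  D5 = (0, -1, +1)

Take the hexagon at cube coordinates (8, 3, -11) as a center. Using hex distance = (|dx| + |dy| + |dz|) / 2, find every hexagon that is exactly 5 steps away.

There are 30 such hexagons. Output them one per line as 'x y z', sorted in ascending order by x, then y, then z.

Walk ring at distance 5 from (8, 3, -11):
Start at center + D4*5 = (3, 3, -6)
  hex 0: (3, 3, -6)
  hex 1: (4, 2, -6)
  hex 2: (5, 1, -6)
  hex 3: (6, 0, -6)
  hex 4: (7, -1, -6)
  hex 5: (8, -2, -6)
  hex 6: (9, -2, -7)
  hex 7: (10, -2, -8)
  hex 8: (11, -2, -9)
  hex 9: (12, -2, -10)
  hex 10: (13, -2, -11)
  hex 11: (13, -1, -12)
  hex 12: (13, 0, -13)
  hex 13: (13, 1, -14)
  hex 14: (13, 2, -15)
  hex 15: (13, 3, -16)
  hex 16: (12, 4, -16)
  hex 17: (11, 5, -16)
  hex 18: (10, 6, -16)
  hex 19: (9, 7, -16)
  hex 20: (8, 8, -16)
  hex 21: (7, 8, -15)
  hex 22: (6, 8, -14)
  hex 23: (5, 8, -13)
  hex 24: (4, 8, -12)
  hex 25: (3, 8, -11)
  hex 26: (3, 7, -10)
  hex 27: (3, 6, -9)
  hex 28: (3, 5, -8)
  hex 29: (3, 4, -7)
Sorted: 30 hexes.

Answer: 3 3 -6
3 4 -7
3 5 -8
3 6 -9
3 7 -10
3 8 -11
4 2 -6
4 8 -12
5 1 -6
5 8 -13
6 0 -6
6 8 -14
7 -1 -6
7 8 -15
8 -2 -6
8 8 -16
9 -2 -7
9 7 -16
10 -2 -8
10 6 -16
11 -2 -9
11 5 -16
12 -2 -10
12 4 -16
13 -2 -11
13 -1 -12
13 0 -13
13 1 -14
13 2 -15
13 3 -16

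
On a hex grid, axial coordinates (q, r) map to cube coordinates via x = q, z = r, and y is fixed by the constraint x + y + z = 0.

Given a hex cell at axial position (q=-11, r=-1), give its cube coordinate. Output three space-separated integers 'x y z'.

Answer: -11 12 -1

Derivation:
x = q = -11
z = r = -1
y = -x - z = -(-11) - (-1) = 12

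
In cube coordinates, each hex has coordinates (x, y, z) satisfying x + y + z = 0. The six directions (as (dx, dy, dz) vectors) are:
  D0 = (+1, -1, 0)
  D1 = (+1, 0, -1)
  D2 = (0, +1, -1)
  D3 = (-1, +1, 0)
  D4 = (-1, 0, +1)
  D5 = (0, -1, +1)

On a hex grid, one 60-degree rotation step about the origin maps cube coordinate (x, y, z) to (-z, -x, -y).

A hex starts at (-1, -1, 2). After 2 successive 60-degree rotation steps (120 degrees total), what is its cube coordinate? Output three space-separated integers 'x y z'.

Start: (-1, -1, 2)
Step 1: (-1, -1, 2) -> (-(2), -(-1), -(-1)) = (-2, 1, 1)
Step 2: (-2, 1, 1) -> (-(1), -(-2), -(1)) = (-1, 2, -1)

Answer: -1 2 -1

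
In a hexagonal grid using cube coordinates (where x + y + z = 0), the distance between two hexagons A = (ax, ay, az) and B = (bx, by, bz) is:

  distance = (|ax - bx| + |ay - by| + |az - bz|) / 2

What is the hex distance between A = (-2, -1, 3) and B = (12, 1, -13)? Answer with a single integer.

|ax - bx| = |-2 - 12| = 14
|ay - by| = |-1 - 1| = 2
|az - bz| = |3 - (-13)| = 16
distance = (14 + 2 + 16) / 2 = 32 / 2 = 16

Answer: 16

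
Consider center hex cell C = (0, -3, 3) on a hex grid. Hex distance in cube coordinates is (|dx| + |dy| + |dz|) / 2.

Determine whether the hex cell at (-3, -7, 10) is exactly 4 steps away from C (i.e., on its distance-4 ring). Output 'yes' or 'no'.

Answer: no

Derivation:
|px - cx| = |-3 - 0| = 3
|py - cy| = |-7 - (-3)| = 4
|pz - cz| = |10 - 3| = 7
distance = (3+4+7)/2 = 14/2 = 7
radius = 4; distance != radius -> no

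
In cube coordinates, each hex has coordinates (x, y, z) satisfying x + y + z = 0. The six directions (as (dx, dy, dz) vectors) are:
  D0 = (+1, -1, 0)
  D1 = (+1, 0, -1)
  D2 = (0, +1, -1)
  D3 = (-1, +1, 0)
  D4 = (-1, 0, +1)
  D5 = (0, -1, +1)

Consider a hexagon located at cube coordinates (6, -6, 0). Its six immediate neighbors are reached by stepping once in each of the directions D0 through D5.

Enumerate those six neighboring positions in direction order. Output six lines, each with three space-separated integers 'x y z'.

Answer: 7 -7 0
7 -6 -1
6 -5 -1
5 -5 0
5 -6 1
6 -7 1

Derivation:
Center: (6, -6, 0). Add each direction:
  D0: (6, -6, 0) + (1, -1, 0) = (7, -7, 0)
  D1: (6, -6, 0) + (1, 0, -1) = (7, -6, -1)
  D2: (6, -6, 0) + (0, 1, -1) = (6, -5, -1)
  D3: (6, -6, 0) + (-1, 1, 0) = (5, -5, 0)
  D4: (6, -6, 0) + (-1, 0, 1) = (5, -6, 1)
  D5: (6, -6, 0) + (0, -1, 1) = (6, -7, 1)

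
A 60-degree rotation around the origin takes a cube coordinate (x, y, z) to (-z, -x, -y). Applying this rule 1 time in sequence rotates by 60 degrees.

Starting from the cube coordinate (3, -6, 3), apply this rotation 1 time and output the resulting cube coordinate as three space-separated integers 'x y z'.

Answer: -3 -3 6

Derivation:
Start: (3, -6, 3)
Step 1: (3, -6, 3) -> (-(3), -(3), -(-6)) = (-3, -3, 6)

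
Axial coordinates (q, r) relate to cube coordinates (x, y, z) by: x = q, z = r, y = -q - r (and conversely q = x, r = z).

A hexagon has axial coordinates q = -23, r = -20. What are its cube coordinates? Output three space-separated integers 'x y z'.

x = q = -23
z = r = -20
y = -x - z = -(-23) - (-20) = 43

Answer: -23 43 -20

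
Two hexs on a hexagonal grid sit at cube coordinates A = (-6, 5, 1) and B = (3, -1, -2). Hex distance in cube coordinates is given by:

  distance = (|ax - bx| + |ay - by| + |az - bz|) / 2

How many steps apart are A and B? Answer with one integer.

|ax - bx| = |-6 - 3| = 9
|ay - by| = |5 - (-1)| = 6
|az - bz| = |1 - (-2)| = 3
distance = (9 + 6 + 3) / 2 = 18 / 2 = 9

Answer: 9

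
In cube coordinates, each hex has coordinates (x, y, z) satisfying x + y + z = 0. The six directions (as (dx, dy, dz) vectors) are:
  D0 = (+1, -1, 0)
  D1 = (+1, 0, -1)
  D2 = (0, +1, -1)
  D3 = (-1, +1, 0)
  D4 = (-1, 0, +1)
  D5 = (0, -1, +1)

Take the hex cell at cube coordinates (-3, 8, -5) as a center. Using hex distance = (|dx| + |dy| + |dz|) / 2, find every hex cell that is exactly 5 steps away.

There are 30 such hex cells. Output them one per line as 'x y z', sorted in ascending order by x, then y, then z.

Walk ring at distance 5 from (-3, 8, -5):
Start at center + D4*5 = (-8, 8, 0)
  hex 0: (-8, 8, 0)
  hex 1: (-7, 7, 0)
  hex 2: (-6, 6, 0)
  hex 3: (-5, 5, 0)
  hex 4: (-4, 4, 0)
  hex 5: (-3, 3, 0)
  hex 6: (-2, 3, -1)
  hex 7: (-1, 3, -2)
  hex 8: (0, 3, -3)
  hex 9: (1, 3, -4)
  hex 10: (2, 3, -5)
  hex 11: (2, 4, -6)
  hex 12: (2, 5, -7)
  hex 13: (2, 6, -8)
  hex 14: (2, 7, -9)
  hex 15: (2, 8, -10)
  hex 16: (1, 9, -10)
  hex 17: (0, 10, -10)
  hex 18: (-1, 11, -10)
  hex 19: (-2, 12, -10)
  hex 20: (-3, 13, -10)
  hex 21: (-4, 13, -9)
  hex 22: (-5, 13, -8)
  hex 23: (-6, 13, -7)
  hex 24: (-7, 13, -6)
  hex 25: (-8, 13, -5)
  hex 26: (-8, 12, -4)
  hex 27: (-8, 11, -3)
  hex 28: (-8, 10, -2)
  hex 29: (-8, 9, -1)
Sorted: 30 hexes.

Answer: -8 8 0
-8 9 -1
-8 10 -2
-8 11 -3
-8 12 -4
-8 13 -5
-7 7 0
-7 13 -6
-6 6 0
-6 13 -7
-5 5 0
-5 13 -8
-4 4 0
-4 13 -9
-3 3 0
-3 13 -10
-2 3 -1
-2 12 -10
-1 3 -2
-1 11 -10
0 3 -3
0 10 -10
1 3 -4
1 9 -10
2 3 -5
2 4 -6
2 5 -7
2 6 -8
2 7 -9
2 8 -10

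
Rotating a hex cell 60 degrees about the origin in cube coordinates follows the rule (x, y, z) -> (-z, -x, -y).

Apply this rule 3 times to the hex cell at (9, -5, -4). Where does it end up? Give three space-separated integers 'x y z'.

Start: (9, -5, -4)
Step 1: (9, -5, -4) -> (-(-4), -(9), -(-5)) = (4, -9, 5)
Step 2: (4, -9, 5) -> (-(5), -(4), -(-9)) = (-5, -4, 9)
Step 3: (-5, -4, 9) -> (-(9), -(-5), -(-4)) = (-9, 5, 4)

Answer: -9 5 4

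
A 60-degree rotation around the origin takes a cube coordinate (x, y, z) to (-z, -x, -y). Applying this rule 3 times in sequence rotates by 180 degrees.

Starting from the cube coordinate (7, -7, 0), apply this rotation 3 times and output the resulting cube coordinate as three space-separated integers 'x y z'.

Start: (7, -7, 0)
Step 1: (7, -7, 0) -> (-(0), -(7), -(-7)) = (0, -7, 7)
Step 2: (0, -7, 7) -> (-(7), -(0), -(-7)) = (-7, 0, 7)
Step 3: (-7, 0, 7) -> (-(7), -(-7), -(0)) = (-7, 7, 0)

Answer: -7 7 0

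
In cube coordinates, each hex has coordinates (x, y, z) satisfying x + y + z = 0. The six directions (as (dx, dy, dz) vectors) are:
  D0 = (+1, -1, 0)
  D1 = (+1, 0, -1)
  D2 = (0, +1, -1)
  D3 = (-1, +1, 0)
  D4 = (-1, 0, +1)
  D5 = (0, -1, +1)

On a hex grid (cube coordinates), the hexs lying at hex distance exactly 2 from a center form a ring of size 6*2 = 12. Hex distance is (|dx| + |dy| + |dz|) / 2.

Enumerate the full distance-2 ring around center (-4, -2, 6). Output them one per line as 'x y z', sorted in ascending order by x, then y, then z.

Walk ring at distance 2 from (-4, -2, 6):
Start at center + D4*2 = (-6, -2, 8)
  hex 0: (-6, -2, 8)
  hex 1: (-5, -3, 8)
  hex 2: (-4, -4, 8)
  hex 3: (-3, -4, 7)
  hex 4: (-2, -4, 6)
  hex 5: (-2, -3, 5)
  hex 6: (-2, -2, 4)
  hex 7: (-3, -1, 4)
  hex 8: (-4, 0, 4)
  hex 9: (-5, 0, 5)
  hex 10: (-6, 0, 6)
  hex 11: (-6, -1, 7)
Sorted: 12 hexes.

Answer: -6 -2 8
-6 -1 7
-6 0 6
-5 -3 8
-5 0 5
-4 -4 8
-4 0 4
-3 -4 7
-3 -1 4
-2 -4 6
-2 -3 5
-2 -2 4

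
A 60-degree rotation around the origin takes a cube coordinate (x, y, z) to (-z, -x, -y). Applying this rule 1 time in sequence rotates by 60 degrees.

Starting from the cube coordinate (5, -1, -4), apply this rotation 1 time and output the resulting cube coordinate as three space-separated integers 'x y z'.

Answer: 4 -5 1

Derivation:
Start: (5, -1, -4)
Step 1: (5, -1, -4) -> (-(-4), -(5), -(-1)) = (4, -5, 1)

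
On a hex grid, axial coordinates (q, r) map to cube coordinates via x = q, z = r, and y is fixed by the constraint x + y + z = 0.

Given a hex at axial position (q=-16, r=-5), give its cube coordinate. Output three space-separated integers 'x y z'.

x = q = -16
z = r = -5
y = -x - z = -(-16) - (-5) = 21

Answer: -16 21 -5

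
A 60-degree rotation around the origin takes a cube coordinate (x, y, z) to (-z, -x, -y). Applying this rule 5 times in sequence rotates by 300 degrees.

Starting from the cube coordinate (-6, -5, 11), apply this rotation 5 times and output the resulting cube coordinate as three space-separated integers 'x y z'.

Answer: 5 -11 6

Derivation:
Start: (-6, -5, 11)
Step 1: (-6, -5, 11) -> (-(11), -(-6), -(-5)) = (-11, 6, 5)
Step 2: (-11, 6, 5) -> (-(5), -(-11), -(6)) = (-5, 11, -6)
Step 3: (-5, 11, -6) -> (-(-6), -(-5), -(11)) = (6, 5, -11)
Step 4: (6, 5, -11) -> (-(-11), -(6), -(5)) = (11, -6, -5)
Step 5: (11, -6, -5) -> (-(-5), -(11), -(-6)) = (5, -11, 6)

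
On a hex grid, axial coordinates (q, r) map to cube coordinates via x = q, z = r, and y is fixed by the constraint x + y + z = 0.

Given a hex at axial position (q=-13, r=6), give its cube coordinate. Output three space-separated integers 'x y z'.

Answer: -13 7 6

Derivation:
x = q = -13
z = r = 6
y = -x - z = -(-13) - (6) = 7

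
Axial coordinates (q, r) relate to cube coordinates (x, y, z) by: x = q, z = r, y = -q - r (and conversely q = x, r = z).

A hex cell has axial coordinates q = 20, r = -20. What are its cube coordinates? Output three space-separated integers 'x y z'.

Answer: 20 0 -20

Derivation:
x = q = 20
z = r = -20
y = -x - z = -(20) - (-20) = 0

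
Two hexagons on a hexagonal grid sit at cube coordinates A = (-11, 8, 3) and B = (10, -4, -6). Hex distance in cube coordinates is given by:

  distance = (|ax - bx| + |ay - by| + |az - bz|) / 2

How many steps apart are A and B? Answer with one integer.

|ax - bx| = |-11 - 10| = 21
|ay - by| = |8 - (-4)| = 12
|az - bz| = |3 - (-6)| = 9
distance = (21 + 12 + 9) / 2 = 42 / 2 = 21

Answer: 21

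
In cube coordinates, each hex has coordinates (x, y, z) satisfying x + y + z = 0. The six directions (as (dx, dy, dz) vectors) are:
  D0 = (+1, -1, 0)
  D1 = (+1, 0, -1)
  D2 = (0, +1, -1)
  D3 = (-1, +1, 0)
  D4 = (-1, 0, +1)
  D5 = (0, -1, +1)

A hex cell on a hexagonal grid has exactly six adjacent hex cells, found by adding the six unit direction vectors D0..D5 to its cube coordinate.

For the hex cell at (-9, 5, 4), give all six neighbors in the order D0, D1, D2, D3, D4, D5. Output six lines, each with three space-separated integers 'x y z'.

Center: (-9, 5, 4). Add each direction:
  D0: (-9, 5, 4) + (1, -1, 0) = (-8, 4, 4)
  D1: (-9, 5, 4) + (1, 0, -1) = (-8, 5, 3)
  D2: (-9, 5, 4) + (0, 1, -1) = (-9, 6, 3)
  D3: (-9, 5, 4) + (-1, 1, 0) = (-10, 6, 4)
  D4: (-9, 5, 4) + (-1, 0, 1) = (-10, 5, 5)
  D5: (-9, 5, 4) + (0, -1, 1) = (-9, 4, 5)

Answer: -8 4 4
-8 5 3
-9 6 3
-10 6 4
-10 5 5
-9 4 5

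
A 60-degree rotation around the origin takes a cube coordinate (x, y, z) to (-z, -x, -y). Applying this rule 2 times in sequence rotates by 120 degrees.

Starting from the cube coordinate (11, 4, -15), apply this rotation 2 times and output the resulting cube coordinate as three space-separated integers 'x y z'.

Start: (11, 4, -15)
Step 1: (11, 4, -15) -> (-(-15), -(11), -(4)) = (15, -11, -4)
Step 2: (15, -11, -4) -> (-(-4), -(15), -(-11)) = (4, -15, 11)

Answer: 4 -15 11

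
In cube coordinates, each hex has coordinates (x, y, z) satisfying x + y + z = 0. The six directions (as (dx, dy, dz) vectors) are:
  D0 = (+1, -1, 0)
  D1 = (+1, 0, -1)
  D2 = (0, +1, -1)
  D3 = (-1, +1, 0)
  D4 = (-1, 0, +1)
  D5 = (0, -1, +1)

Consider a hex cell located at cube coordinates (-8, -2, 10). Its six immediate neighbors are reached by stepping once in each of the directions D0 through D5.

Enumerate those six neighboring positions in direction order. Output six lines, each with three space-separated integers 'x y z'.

Center: (-8, -2, 10). Add each direction:
  D0: (-8, -2, 10) + (1, -1, 0) = (-7, -3, 10)
  D1: (-8, -2, 10) + (1, 0, -1) = (-7, -2, 9)
  D2: (-8, -2, 10) + (0, 1, -1) = (-8, -1, 9)
  D3: (-8, -2, 10) + (-1, 1, 0) = (-9, -1, 10)
  D4: (-8, -2, 10) + (-1, 0, 1) = (-9, -2, 11)
  D5: (-8, -2, 10) + (0, -1, 1) = (-8, -3, 11)

Answer: -7 -3 10
-7 -2 9
-8 -1 9
-9 -1 10
-9 -2 11
-8 -3 11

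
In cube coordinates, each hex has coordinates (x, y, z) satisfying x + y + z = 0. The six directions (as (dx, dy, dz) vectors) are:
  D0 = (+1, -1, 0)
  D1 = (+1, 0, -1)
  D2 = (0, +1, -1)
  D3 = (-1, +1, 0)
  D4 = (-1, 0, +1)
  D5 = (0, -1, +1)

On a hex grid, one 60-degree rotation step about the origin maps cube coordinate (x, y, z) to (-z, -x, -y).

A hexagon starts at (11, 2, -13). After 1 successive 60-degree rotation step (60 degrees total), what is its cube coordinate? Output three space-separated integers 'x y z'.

Answer: 13 -11 -2

Derivation:
Start: (11, 2, -13)
Step 1: (11, 2, -13) -> (-(-13), -(11), -(2)) = (13, -11, -2)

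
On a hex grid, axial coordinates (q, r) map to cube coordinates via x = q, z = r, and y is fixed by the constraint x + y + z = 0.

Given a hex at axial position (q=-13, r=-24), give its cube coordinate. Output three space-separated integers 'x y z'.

Answer: -13 37 -24

Derivation:
x = q = -13
z = r = -24
y = -x - z = -(-13) - (-24) = 37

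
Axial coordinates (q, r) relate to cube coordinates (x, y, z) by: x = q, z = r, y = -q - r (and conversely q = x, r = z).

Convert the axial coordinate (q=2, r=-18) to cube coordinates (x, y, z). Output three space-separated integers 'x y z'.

Answer: 2 16 -18

Derivation:
x = q = 2
z = r = -18
y = -x - z = -(2) - (-18) = 16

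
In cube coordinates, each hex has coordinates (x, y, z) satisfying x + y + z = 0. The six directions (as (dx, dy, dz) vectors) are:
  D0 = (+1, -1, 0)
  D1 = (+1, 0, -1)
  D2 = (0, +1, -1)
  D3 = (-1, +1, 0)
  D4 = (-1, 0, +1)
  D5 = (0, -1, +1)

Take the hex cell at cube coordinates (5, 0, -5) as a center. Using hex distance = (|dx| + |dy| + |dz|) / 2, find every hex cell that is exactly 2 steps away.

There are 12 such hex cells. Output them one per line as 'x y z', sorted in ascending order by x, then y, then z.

Walk ring at distance 2 from (5, 0, -5):
Start at center + D4*2 = (3, 0, -3)
  hex 0: (3, 0, -3)
  hex 1: (4, -1, -3)
  hex 2: (5, -2, -3)
  hex 3: (6, -2, -4)
  hex 4: (7, -2, -5)
  hex 5: (7, -1, -6)
  hex 6: (7, 0, -7)
  hex 7: (6, 1, -7)
  hex 8: (5, 2, -7)
  hex 9: (4, 2, -6)
  hex 10: (3, 2, -5)
  hex 11: (3, 1, -4)
Sorted: 12 hexes.

Answer: 3 0 -3
3 1 -4
3 2 -5
4 -1 -3
4 2 -6
5 -2 -3
5 2 -7
6 -2 -4
6 1 -7
7 -2 -5
7 -1 -6
7 0 -7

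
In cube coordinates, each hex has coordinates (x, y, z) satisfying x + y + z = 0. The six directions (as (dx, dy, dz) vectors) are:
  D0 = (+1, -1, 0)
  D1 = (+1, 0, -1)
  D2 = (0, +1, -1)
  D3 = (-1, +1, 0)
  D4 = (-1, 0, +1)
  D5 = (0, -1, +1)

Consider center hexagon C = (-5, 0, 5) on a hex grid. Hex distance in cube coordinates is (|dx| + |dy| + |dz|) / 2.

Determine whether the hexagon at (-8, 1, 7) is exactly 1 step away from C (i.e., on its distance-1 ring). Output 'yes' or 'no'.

|px - cx| = |-8 - (-5)| = 3
|py - cy| = |1 - 0| = 1
|pz - cz| = |7 - 5| = 2
distance = (3+1+2)/2 = 6/2 = 3
radius = 1; distance != radius -> no

Answer: no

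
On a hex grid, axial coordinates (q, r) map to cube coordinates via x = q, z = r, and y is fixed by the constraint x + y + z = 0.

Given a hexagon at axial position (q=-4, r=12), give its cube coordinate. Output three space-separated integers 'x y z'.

x = q = -4
z = r = 12
y = -x - z = -(-4) - (12) = -8

Answer: -4 -8 12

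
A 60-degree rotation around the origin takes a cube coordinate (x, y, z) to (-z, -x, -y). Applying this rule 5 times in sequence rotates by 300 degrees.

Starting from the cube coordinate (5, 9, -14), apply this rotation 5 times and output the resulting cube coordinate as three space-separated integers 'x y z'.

Answer: -9 14 -5

Derivation:
Start: (5, 9, -14)
Step 1: (5, 9, -14) -> (-(-14), -(5), -(9)) = (14, -5, -9)
Step 2: (14, -5, -9) -> (-(-9), -(14), -(-5)) = (9, -14, 5)
Step 3: (9, -14, 5) -> (-(5), -(9), -(-14)) = (-5, -9, 14)
Step 4: (-5, -9, 14) -> (-(14), -(-5), -(-9)) = (-14, 5, 9)
Step 5: (-14, 5, 9) -> (-(9), -(-14), -(5)) = (-9, 14, -5)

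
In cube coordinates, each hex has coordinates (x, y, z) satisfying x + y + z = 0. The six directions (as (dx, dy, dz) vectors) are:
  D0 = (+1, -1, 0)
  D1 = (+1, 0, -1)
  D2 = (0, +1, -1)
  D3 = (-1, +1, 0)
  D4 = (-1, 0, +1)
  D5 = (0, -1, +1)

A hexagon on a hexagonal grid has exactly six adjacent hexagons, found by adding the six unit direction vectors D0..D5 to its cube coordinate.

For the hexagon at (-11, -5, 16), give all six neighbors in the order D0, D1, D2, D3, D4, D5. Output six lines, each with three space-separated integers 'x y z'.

Answer: -10 -6 16
-10 -5 15
-11 -4 15
-12 -4 16
-12 -5 17
-11 -6 17

Derivation:
Center: (-11, -5, 16). Add each direction:
  D0: (-11, -5, 16) + (1, -1, 0) = (-10, -6, 16)
  D1: (-11, -5, 16) + (1, 0, -1) = (-10, -5, 15)
  D2: (-11, -5, 16) + (0, 1, -1) = (-11, -4, 15)
  D3: (-11, -5, 16) + (-1, 1, 0) = (-12, -4, 16)
  D4: (-11, -5, 16) + (-1, 0, 1) = (-12, -5, 17)
  D5: (-11, -5, 16) + (0, -1, 1) = (-11, -6, 17)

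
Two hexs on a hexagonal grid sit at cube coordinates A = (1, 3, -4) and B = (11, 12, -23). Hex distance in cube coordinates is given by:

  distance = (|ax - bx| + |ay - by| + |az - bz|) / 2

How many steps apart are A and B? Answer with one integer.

|ax - bx| = |1 - 11| = 10
|ay - by| = |3 - 12| = 9
|az - bz| = |-4 - (-23)| = 19
distance = (10 + 9 + 19) / 2 = 38 / 2 = 19

Answer: 19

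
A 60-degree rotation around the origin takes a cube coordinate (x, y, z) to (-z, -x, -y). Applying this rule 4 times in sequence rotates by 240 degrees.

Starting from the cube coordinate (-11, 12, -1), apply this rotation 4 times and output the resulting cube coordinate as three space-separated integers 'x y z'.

Start: (-11, 12, -1)
Step 1: (-11, 12, -1) -> (-(-1), -(-11), -(12)) = (1, 11, -12)
Step 2: (1, 11, -12) -> (-(-12), -(1), -(11)) = (12, -1, -11)
Step 3: (12, -1, -11) -> (-(-11), -(12), -(-1)) = (11, -12, 1)
Step 4: (11, -12, 1) -> (-(1), -(11), -(-12)) = (-1, -11, 12)

Answer: -1 -11 12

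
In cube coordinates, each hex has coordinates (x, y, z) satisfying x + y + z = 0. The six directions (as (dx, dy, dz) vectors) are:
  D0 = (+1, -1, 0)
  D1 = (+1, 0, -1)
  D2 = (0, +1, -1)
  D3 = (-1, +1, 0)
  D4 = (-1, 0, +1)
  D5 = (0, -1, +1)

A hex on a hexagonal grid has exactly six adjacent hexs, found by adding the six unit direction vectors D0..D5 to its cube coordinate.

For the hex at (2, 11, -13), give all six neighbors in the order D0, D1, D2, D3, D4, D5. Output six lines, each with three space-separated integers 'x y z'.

Center: (2, 11, -13). Add each direction:
  D0: (2, 11, -13) + (1, -1, 0) = (3, 10, -13)
  D1: (2, 11, -13) + (1, 0, -1) = (3, 11, -14)
  D2: (2, 11, -13) + (0, 1, -1) = (2, 12, -14)
  D3: (2, 11, -13) + (-1, 1, 0) = (1, 12, -13)
  D4: (2, 11, -13) + (-1, 0, 1) = (1, 11, -12)
  D5: (2, 11, -13) + (0, -1, 1) = (2, 10, -12)

Answer: 3 10 -13
3 11 -14
2 12 -14
1 12 -13
1 11 -12
2 10 -12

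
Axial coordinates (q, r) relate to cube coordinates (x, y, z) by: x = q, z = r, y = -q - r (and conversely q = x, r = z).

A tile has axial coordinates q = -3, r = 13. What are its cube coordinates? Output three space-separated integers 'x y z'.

Answer: -3 -10 13

Derivation:
x = q = -3
z = r = 13
y = -x - z = -(-3) - (13) = -10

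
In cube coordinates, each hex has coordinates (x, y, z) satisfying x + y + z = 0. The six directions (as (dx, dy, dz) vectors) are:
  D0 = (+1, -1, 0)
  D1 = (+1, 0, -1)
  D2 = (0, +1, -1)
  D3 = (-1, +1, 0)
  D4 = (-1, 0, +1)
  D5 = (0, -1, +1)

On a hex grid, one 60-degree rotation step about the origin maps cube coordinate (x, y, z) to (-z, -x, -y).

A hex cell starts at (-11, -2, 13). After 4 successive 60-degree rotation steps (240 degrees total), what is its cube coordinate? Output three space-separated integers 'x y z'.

Answer: 13 -11 -2

Derivation:
Start: (-11, -2, 13)
Step 1: (-11, -2, 13) -> (-(13), -(-11), -(-2)) = (-13, 11, 2)
Step 2: (-13, 11, 2) -> (-(2), -(-13), -(11)) = (-2, 13, -11)
Step 3: (-2, 13, -11) -> (-(-11), -(-2), -(13)) = (11, 2, -13)
Step 4: (11, 2, -13) -> (-(-13), -(11), -(2)) = (13, -11, -2)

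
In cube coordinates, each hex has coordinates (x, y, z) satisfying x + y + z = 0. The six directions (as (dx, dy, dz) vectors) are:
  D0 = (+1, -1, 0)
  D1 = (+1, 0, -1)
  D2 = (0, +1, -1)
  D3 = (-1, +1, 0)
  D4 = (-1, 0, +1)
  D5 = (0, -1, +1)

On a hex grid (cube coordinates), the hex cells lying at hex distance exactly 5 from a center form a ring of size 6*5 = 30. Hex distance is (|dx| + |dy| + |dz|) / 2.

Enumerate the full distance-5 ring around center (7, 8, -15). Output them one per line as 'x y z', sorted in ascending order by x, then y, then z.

Walk ring at distance 5 from (7, 8, -15):
Start at center + D4*5 = (2, 8, -10)
  hex 0: (2, 8, -10)
  hex 1: (3, 7, -10)
  hex 2: (4, 6, -10)
  hex 3: (5, 5, -10)
  hex 4: (6, 4, -10)
  hex 5: (7, 3, -10)
  hex 6: (8, 3, -11)
  hex 7: (9, 3, -12)
  hex 8: (10, 3, -13)
  hex 9: (11, 3, -14)
  hex 10: (12, 3, -15)
  hex 11: (12, 4, -16)
  hex 12: (12, 5, -17)
  hex 13: (12, 6, -18)
  hex 14: (12, 7, -19)
  hex 15: (12, 8, -20)
  hex 16: (11, 9, -20)
  hex 17: (10, 10, -20)
  hex 18: (9, 11, -20)
  hex 19: (8, 12, -20)
  hex 20: (7, 13, -20)
  hex 21: (6, 13, -19)
  hex 22: (5, 13, -18)
  hex 23: (4, 13, -17)
  hex 24: (3, 13, -16)
  hex 25: (2, 13, -15)
  hex 26: (2, 12, -14)
  hex 27: (2, 11, -13)
  hex 28: (2, 10, -12)
  hex 29: (2, 9, -11)
Sorted: 30 hexes.

Answer: 2 8 -10
2 9 -11
2 10 -12
2 11 -13
2 12 -14
2 13 -15
3 7 -10
3 13 -16
4 6 -10
4 13 -17
5 5 -10
5 13 -18
6 4 -10
6 13 -19
7 3 -10
7 13 -20
8 3 -11
8 12 -20
9 3 -12
9 11 -20
10 3 -13
10 10 -20
11 3 -14
11 9 -20
12 3 -15
12 4 -16
12 5 -17
12 6 -18
12 7 -19
12 8 -20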